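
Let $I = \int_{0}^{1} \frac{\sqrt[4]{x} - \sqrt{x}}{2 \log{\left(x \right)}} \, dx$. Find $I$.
$- \log{\left(6 \right)} + \frac{\log{\left(30 \right)}}{2}$

Introduce a parameter $a$ in the exponent: let $I(a) = \int_{0}^{1} \frac{- \sqrt{x} + x^{a}}{2 \log{\left(x \right)}} \, dx$.

Since $\dfrac{\partial}{\partial a}\,x^{a} = x^{a} \ln x$, the $\ln x$ in the denominator cancels and
$$\frac{dI}{da} = \int_{0}^{1} \frac{1}{2} x^{a} \, dx = \frac{1}{2} \left[\frac{x^{a+1}}{a+1}\right]_0^1 = \frac{1}{2 \left(a + 1\right)}.$$

Integrating with respect to $a$ gives $I(a) = \log{\left(\frac{\sqrt{6} \sqrt{a + 1}}{3} \right)} + C$.

At $a = \frac{1}{2}$ the integrand is identically $0$, so $I(\frac{1}{2}) = 0$. The closed form gives $0$, hence $C = 0$.

Setting $a = \frac{1}{4}$:
$$I = - \log{\left(6 \right)} + \frac{\log{\left(30 \right)}}{2}.$$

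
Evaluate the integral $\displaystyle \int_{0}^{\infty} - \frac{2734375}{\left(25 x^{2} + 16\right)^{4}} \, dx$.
$- \frac{2734375 \pi}{524288}$

Start from the standard arctangent integral
$$J(a) = \int_{0}^{\infty} - \frac{7}{a^{2} + x^{2}} \, dx = - \frac{7 \pi}{2 a}.$$

Differentiating under the integral sign with respect to $a$,
$$\frac{dJ}{da} = \int_{0}^{\infty} \frac{14 a}{\left(a^{2} + x^{2}\right)^{2}} \, dx = \frac{7 \pi}{2 a^{2}},$$
so $\int_{0}^{\infty} - \frac{7}{\left(a^{2} + x^{2}\right)^{2}} \, dx = - \frac{7 \pi}{4 a^{3}}$.

Repeating — each differentiation of $1/(x^2+a^2)^j$ produces $-2ja/(x^2+a^2)^{j+1}$ — and dividing through by $-2ja$ at each step yields, after $3$ differentiations in total,
$$\int_{0}^{\infty} - \frac{7}{\left(a^{2} + x^{2}\right)^{4}} \, dx = - \frac{35 \pi}{32 a^{7}}.$$

Setting $a = \frac{4}{5}$:
$$I = - \frac{2734375 \pi}{524288}.$$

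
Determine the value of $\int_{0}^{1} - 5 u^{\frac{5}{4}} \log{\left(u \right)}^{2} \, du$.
$- \frac{640}{729}$

Begin with the known integral
$$J(a) = \int_{0}^{1} - 5 u^{a} \, du = - \frac{5}{a + 1}.$$

Differentiating under the integral sign brings down a factor of $\ln u$:
$$\frac{dJ}{da} = \int_{0}^{1} - 5 u^{a} \log{\left(u \right)} \, du = \frac{5}{\left(a + 1\right)^{2}}.$$

Repeating twice in total — each differentiation brings down another $\ln u$ — gives
$$\frac{d^{2}J}{da^{2}} = \int_{0}^{1} - 5 u^{a} \log{\left(u \right)}^{2} \, du = - \frac{10}{\left(a + 1\right)^{3}},$$
and the integrand here is exactly the target integrand, so $I = - \frac{10}{\left(a + 1\right)^{3}}$.

Setting $a = \frac{5}{4}$:
$$I = - \frac{640}{729}.$$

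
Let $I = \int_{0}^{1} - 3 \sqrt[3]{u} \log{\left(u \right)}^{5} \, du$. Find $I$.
$\frac{32805}{512}$

Start from the elementary integral
$$J(a) = \int_{0}^{1} - 3 u^{a} \, du = - \frac{3}{a + 1}.$$

Differentiating under the integral sign brings down a factor of $\ln u$:
$$\frac{dJ}{da} = \int_{0}^{1} - 3 u^{a} \log{\left(u \right)} \, du = \frac{3}{\left(a + 1\right)^{2}}.$$

Repeating $5$ times in total — each differentiation brings down another $\ln u$ — gives
$$\frac{d^{5}J}{da^{5}} = \int_{0}^{1} - 3 u^{a} \log{\left(u \right)}^{5} \, du = \frac{360}{\left(a + 1\right)^{6}},$$
and the integrand here is exactly the target integrand, so $I = \frac{360}{\left(a + 1\right)^{6}}$.

Setting $a = \frac{1}{3}$:
$$I = \frac{32805}{512}.$$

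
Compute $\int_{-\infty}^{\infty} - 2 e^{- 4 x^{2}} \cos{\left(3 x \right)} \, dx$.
$- \frac{\sqrt{\pi}}{e^{\frac{9}{16}}}$

Let $b$ denote the cosine frequency and define $I(b) = \int_{-\infty}^{\infty} - 2 e^{- 4 x^{2}} \cos{\left(b x \right)} \, dx$.

Differentiating under the integral sign,
$$I'(b) = \int_{-\infty}^{\infty} 2 x e^{- 4 x^{2}} \sin{\left(b x \right)} \, dx.$$

Integrate $\int_{-\infty}^{\infty} x \sin(b x)\, e^{- 4 x^{2}}\, dx$ by parts with $u = \sin(b x)$ and $dv = x\, e^{- 4 x^{2}}\, dx$, giving $v = - \frac{e^{- 4 x^{2}}}{8}$. The boundary term vanishes and
$$\int_{-\infty}^{\infty} x \sin(b x)\, e^{- 4 x^{2}}\, dx = \frac{b}{8} \int_{-\infty}^{\infty} \cos(b x)\, e^{- 4 x^{2}}\, dx,$$
so $I'(b) = - \frac{b}{8}\, I(b)$.

This is a separable first-order ODE; solving with the initial condition $I(0) = \int_{-\infty}^{\infty} - 2 e^{- 4 x^{2}}\,dx = - \sqrt{\pi}$ gives
$$I(b) = - \sqrt{\pi} e^{- \frac{b^{2}}{16}}.$$

Setting $b = 3$:
$$I = - \frac{\sqrt{\pi}}{e^{\frac{9}{16}}}.$$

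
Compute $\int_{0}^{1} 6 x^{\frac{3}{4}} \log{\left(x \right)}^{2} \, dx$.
$\frac{768}{343}$

Begin with the known integral
$$J(a) = \int_{0}^{1} 6 x^{a} \, dx = \frac{6}{a + 1}.$$

Differentiating under the integral sign brings down a factor of $\ln x$:
$$\frac{dJ}{da} = \int_{0}^{1} 6 x^{a} \log{\left(x \right)} \, dx = - \frac{6}{\left(a + 1\right)^{2}}.$$

Repeating twice in total — each differentiation brings down another $\ln x$ — gives
$$\frac{d^{2}J}{da^{2}} = \int_{0}^{1} 6 x^{a} \log{\left(x \right)}^{2} \, dx = \frac{12}{\left(a + 1\right)^{3}},$$
and the integrand here is exactly the target integrand, so $I = \frac{12}{\left(a + 1\right)^{3}}$.

Setting $a = \frac{3}{4}$:
$$I = \frac{768}{343}.$$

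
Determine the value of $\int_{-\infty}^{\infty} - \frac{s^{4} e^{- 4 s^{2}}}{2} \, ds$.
$- \frac{3 \sqrt{\pi}}{256}$

Start from the elementary integral
$$J(a) = \int_{-\infty}^{\infty} - \frac{e^{- a s^{2}}}{2} \, ds = - \frac{\sqrt{\pi}}{2 \sqrt{a}}.$$

Differentiating under the integral sign brings down a factor of $(-s^2)$:
$$\frac{dJ}{da} = \int_{-\infty}^{\infty} \frac{s^{2} e^{- a s^{2}}}{2} \, ds = \frac{\sqrt{\pi}}{4 a^{\frac{3}{2}}}.$$

Repeating twice in total — each differentiation brings down another $(-s^2)$ — gives
$$\frac{d^{2}J}{da^{2}} = \int_{-\infty}^{\infty} - \frac{s^{4} e^{- a s^{2}}}{2} \, ds = - \frac{3 \sqrt{\pi}}{8 a^{\frac{5}{2}}},$$
and the integrand here is exactly the target integrand, so $I = - \frac{3 \sqrt{\pi}}{8 a^{\frac{5}{2}}}$.

Setting $a = 4$:
$$I = - \frac{3 \sqrt{\pi}}{256}.$$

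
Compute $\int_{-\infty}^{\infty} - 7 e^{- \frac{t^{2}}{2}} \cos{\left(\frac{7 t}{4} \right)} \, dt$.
$- \frac{7 \sqrt{2} \sqrt{\pi}}{e^{\frac{49}{32}}}$

Treat the cosine frequency as a parameter and define $I(b) = \int_{-\infty}^{\infty} - 7 e^{- \frac{t^{2}}{2}} \cos{\left(b t \right)} \, dt$.

Differentiating under the integral sign,
$$I'(b) = \int_{-\infty}^{\infty} 7 t e^{- \frac{t^{2}}{2}} \sin{\left(b t \right)} \, dt.$$

Integrate $\int_{-\infty}^{\infty} t \sin(b t)\, e^{- \frac{t^{2}}{2}}\, dt$ by parts with $u = \sin(b t)$ and $dv = t\, e^{- \frac{t^{2}}{2}}\, dt$, giving $v = - e^{- \frac{t^{2}}{2}}$. The boundary term vanishes and
$$\int_{-\infty}^{\infty} t \sin(b t)\, e^{- \frac{t^{2}}{2}}\, dt = b \int_{-\infty}^{\infty} \cos(b t)\, e^{- \frac{t^{2}}{2}}\, dt,$$
so $I'(b) = - b\, I(b)$.

This is a separable first-order ODE; solving with the initial condition $I(0) = \int_{-\infty}^{\infty} - 7 e^{- \frac{t^{2}}{2}}\,dt = - 7 \sqrt{2} \sqrt{\pi}$ gives
$$I(b) = - 7 \sqrt{2} \sqrt{\pi} e^{- \frac{b^{2}}{2}}.$$

Setting $b = \frac{7}{4}$:
$$I = - \frac{7 \sqrt{2} \sqrt{\pi}}{e^{\frac{49}{32}}}.$$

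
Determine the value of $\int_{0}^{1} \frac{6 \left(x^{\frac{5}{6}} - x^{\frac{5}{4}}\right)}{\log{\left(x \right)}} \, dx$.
$- \log{\left(\frac{387420489}{113379904} \right)}$

Consider the one-parameter family: let $I(a) = \int_{0}^{1} \frac{6 \left(x^{\frac{5}{6}} - x^{a}\right)}{\log{\left(x \right)}} \, dx$.

Since $\dfrac{\partial}{\partial a}\,x^{a} = x^{a} \ln x$, the $\ln x$ in the denominator cancels and
$$\frac{dI}{da} = \int_{0}^{1} -6 x^{a} \, dx = -6 \left[\frac{x^{a+1}}{a+1}\right]_0^1 = - \frac{6}{a + 1}.$$

Integrating with respect to $a$ gives $I(a) = - \log{\left(\frac{46656 \left(a + 1\right)^{6}}{1771561} \right)} + C$.

At $a = \frac{5}{6}$ the integrand is identically $0$, so $I(\frac{5}{6}) = 0$. The closed form gives $0$, hence $C = 0$.

Setting $a = \frac{5}{4}$:
$$I = - \log{\left(\frac{387420489}{113379904} \right)}.$$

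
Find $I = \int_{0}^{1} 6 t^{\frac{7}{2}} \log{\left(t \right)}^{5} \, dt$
$- \frac{5120}{59049}$

Consider the simpler parametrised integral
$$J(a) = \int_{0}^{1} 6 t^{a} \, dt = \frac{6}{a + 1}.$$

Differentiating under the integral sign brings down a factor of $\ln t$:
$$\frac{dJ}{da} = \int_{0}^{1} 6 t^{a} \log{\left(t \right)} \, dt = - \frac{6}{\left(a + 1\right)^{2}}.$$

Repeating $5$ times in total — each differentiation brings down another $\ln t$ — gives
$$\frac{d^{5}J}{da^{5}} = \int_{0}^{1} 6 t^{a} \log{\left(t \right)}^{5} \, dt = - \frac{720}{\left(a + 1\right)^{6}},$$
and the integrand here is exactly the target integrand, so $I = - \frac{720}{\left(a + 1\right)^{6}}$.

Setting $a = \frac{7}{2}$:
$$I = - \frac{5120}{59049}.$$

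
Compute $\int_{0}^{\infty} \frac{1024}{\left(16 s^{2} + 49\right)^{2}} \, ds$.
$\frac{64 \pi}{343}$

Start from the standard arctangent integral
$$J(a) = \int_{0}^{\infty} \frac{4}{a^{2} + s^{2}} \, ds = \frac{2 \pi}{a}.$$

Differentiating under the integral sign with respect to $a$,
$$\frac{dJ}{da} = \int_{0}^{\infty} - \frac{8 a}{\left(a^{2} + s^{2}\right)^{2}} \, ds = - \frac{2 \pi}{a^{2}},$$
so $\int_{0}^{\infty} \frac{4}{\left(a^{2} + s^{2}\right)^{2}} \, ds = \frac{\pi}{a^{3}}$.

Setting $a = \frac{7}{4}$:
$$I = \frac{64 \pi}{343}.$$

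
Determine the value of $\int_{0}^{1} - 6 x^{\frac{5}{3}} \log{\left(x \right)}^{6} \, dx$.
$- \frac{295245}{65536}$

Begin with the known integral
$$J(a) = \int_{0}^{1} - 6 x^{a} \, dx = - \frac{6}{a + 1}.$$

Differentiating under the integral sign brings down a factor of $\ln x$:
$$\frac{dJ}{da} = \int_{0}^{1} - 6 x^{a} \log{\left(x \right)} \, dx = \frac{6}{\left(a + 1\right)^{2}}.$$

Repeating $6$ times in total — each differentiation brings down another $\ln x$ — gives
$$\frac{d^{6}J}{da^{6}} = \int_{0}^{1} - 6 x^{a} \log{\left(x \right)}^{6} \, dx = - \frac{4320}{\left(a + 1\right)^{7}},$$
and the integrand here is exactly the target integrand, so $I = - \frac{4320}{\left(a + 1\right)^{7}}$.

Setting $a = \frac{5}{3}$:
$$I = - \frac{295245}{65536}.$$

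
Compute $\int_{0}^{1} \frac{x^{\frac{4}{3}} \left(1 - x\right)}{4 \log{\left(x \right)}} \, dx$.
$- \frac{\log{\left(10 \right)}}{4} + \frac{\log{\left(7 \right)}}{4}$

Introduce a parameter $a$ in the exponent: let $I(a) = \int_{0}^{1} \frac{- x^{\frac{7}{3}} + x^{a}}{4 \log{\left(x \right)}} \, dx$.

Since $\dfrac{\partial}{\partial a}\,x^{a} = x^{a} \ln x$, the $\ln x$ in the denominator cancels and
$$\frac{dI}{da} = \int_{0}^{1} \frac{1}{4} x^{a} \, dx = \frac{1}{4} \left[\frac{x^{a+1}}{a+1}\right]_0^1 = \frac{1}{4 \left(a + 1\right)}.$$

Integrating with respect to $a$ gives $I(a) = \frac{\log{\left(a + 1 \right)}}{4} - \frac{\log{\left(10 \right)}}{4} + \frac{\log{\left(3 \right)}}{4} + C$.

At $a = \frac{7}{3}$ the integrand is identically $0$, so $I(\frac{7}{3}) = 0$. The closed form gives $0$, hence $C = 0$.

Setting $a = \frac{4}{3}$:
$$I = - \frac{\log{\left(10 \right)}}{4} + \frac{\log{\left(7 \right)}}{4}.$$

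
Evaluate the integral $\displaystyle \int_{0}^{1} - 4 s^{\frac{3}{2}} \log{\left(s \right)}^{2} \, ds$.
$- \frac{64}{125}$

Start from the elementary integral
$$J(a) = \int_{0}^{1} - 4 s^{a} \, ds = - \frac{4}{a + 1}.$$

Differentiating under the integral sign brings down a factor of $\ln s$:
$$\frac{dJ}{da} = \int_{0}^{1} - 4 s^{a} \log{\left(s \right)} \, ds = \frac{4}{\left(a + 1\right)^{2}}.$$

Repeating twice in total — each differentiation brings down another $\ln s$ — gives
$$\frac{d^{2}J}{da^{2}} = \int_{0}^{1} - 4 s^{a} \log{\left(s \right)}^{2} \, ds = - \frac{8}{\left(a + 1\right)^{3}},$$
and the integrand here is exactly the target integrand, so $I = - \frac{8}{\left(a + 1\right)^{3}}$.

Setting $a = \frac{3}{2}$:
$$I = - \frac{64}{125}.$$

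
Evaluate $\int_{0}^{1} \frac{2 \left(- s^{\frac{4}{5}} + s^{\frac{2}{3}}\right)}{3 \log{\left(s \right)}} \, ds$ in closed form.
$\log{\left(\frac{5 \sqrt[3]{5}}{9} \right)}$

Introduce a parameter $a$ in the exponent: let $I(a) = \int_{0}^{1} \frac{2 \left(- s^{\frac{4}{5}} + s^{a}\right)}{3 \log{\left(s \right)}} \, ds$.

Since $\dfrac{\partial}{\partial a}\,s^{a} = s^{a} \ln s$, the $\ln s$ in the denominator cancels and
$$\frac{dI}{da} = \int_{0}^{1} \frac{2}{3} s^{a} \, ds = \frac{2}{3} \left[\frac{s^{a+1}}{a+1}\right]_0^1 = \frac{2}{3 \left(a + 1\right)}.$$

Integrating with respect to $a$ gives $I(a) = \log{\left(\frac{15^{\frac{2}{3}} \left(a + 1\right)^{\frac{2}{3}}}{9} \right)} + C$.

At $a = \frac{4}{5}$ the integrand is identically $0$, so $I(\frac{4}{5}) = 0$. The closed form gives $0$, hence $C = 0$.

Setting $a = \frac{2}{3}$:
$$I = \log{\left(\frac{5 \sqrt[3]{5}}{9} \right)}.$$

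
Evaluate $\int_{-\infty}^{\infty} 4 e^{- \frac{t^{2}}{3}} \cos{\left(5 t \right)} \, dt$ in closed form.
$\frac{4 \sqrt{3} \sqrt{\pi}}{e^{\frac{75}{4}}}$

Let $b$ denote the cosine frequency and define $I(b) = \int_{-\infty}^{\infty} 4 e^{- \frac{t^{2}}{3}} \cos{\left(b t \right)} \, dt$.

Differentiating under the integral sign,
$$I'(b) = \int_{-\infty}^{\infty} - 4 t e^{- \frac{t^{2}}{3}} \sin{\left(b t \right)} \, dt.$$

Integrate $\int_{-\infty}^{\infty} t \sin(b t)\, e^{- \frac{t^{2}}{3}}\, dt$ by parts with $u = \sin(b t)$ and $dv = t\, e^{- \frac{t^{2}}{3}}\, dt$, giving $v = - \frac{3 e^{- \frac{t^{2}}{3}}}{2}$. The boundary term vanishes and
$$\int_{-\infty}^{\infty} t \sin(b t)\, e^{- \frac{t^{2}}{3}}\, dt = \frac{3 b}{2} \int_{-\infty}^{\infty} \cos(b t)\, e^{- \frac{t^{2}}{3}}\, dt,$$
so $I'(b) = - \frac{3 b}{2}\, I(b)$.

This is a separable first-order ODE; solving with the initial condition $I(0) = \int_{-\infty}^{\infty} 4 e^{- \frac{t^{2}}{3}}\,dt = 4 \sqrt{3} \sqrt{\pi}$ gives
$$I(b) = 4 \sqrt{3} \sqrt{\pi} e^{- \frac{3 b^{2}}{4}}.$$

Setting $b = 5$:
$$I = \frac{4 \sqrt{3} \sqrt{\pi}}{e^{\frac{75}{4}}}.$$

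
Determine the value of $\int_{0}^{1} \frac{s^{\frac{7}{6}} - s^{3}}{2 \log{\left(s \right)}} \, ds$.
$\log{\left(\frac{\sqrt{78}}{12} \right)}$

Replace the exponent $\frac{7}{6}$ by a parameter $a$: let $I(a) = \int_{0}^{1} \frac{- s^{3} + s^{a}}{2 \log{\left(s \right)}} \, ds$.

Since $\dfrac{\partial}{\partial a}\,s^{a} = s^{a} \ln s$, the $\ln s$ in the denominator cancels and
$$\frac{dI}{da} = \int_{0}^{1} \frac{1}{2} s^{a} \, ds = \frac{1}{2} \left[\frac{s^{a+1}}{a+1}\right]_0^1 = \frac{1}{2 \left(a + 1\right)}.$$

Integrating with respect to $a$ gives $I(a) = \frac{\log{\left(a + 1 \right)}}{2} - \log{\left(2 \right)} + C$.

At $a = 3$ the integrand is identically $0$, so $I(3) = 0$. The closed form gives $0$, hence $C = 0$.

Setting $a = \frac{7}{6}$:
$$I = \log{\left(\frac{\sqrt{78}}{12} \right)}.$$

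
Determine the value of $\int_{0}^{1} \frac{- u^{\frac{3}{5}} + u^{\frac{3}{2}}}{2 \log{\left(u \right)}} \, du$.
$\log{\left(\frac{5}{4} \right)}$

Consider the one-parameter family: let $I(a) = \int_{0}^{1} \frac{u^{\frac{3}{2}} - u^{a}}{2 \log{\left(u \right)}} \, du$.

Since $\dfrac{\partial}{\partial a}\,u^{a} = u^{a} \ln u$, the $\ln u$ in the denominator cancels and
$$\frac{dI}{da} = \int_{0}^{1} - \frac{1}{2} u^{a} \, du = - \frac{1}{2} \left[\frac{u^{a+1}}{a+1}\right]_0^1 = - \frac{1}{2 a + 2}.$$

Integrating with respect to $a$ gives $I(a) = - \frac{\log{\left(a + 1 \right)}}{2} - \frac{\log{\left(2 \right)}}{2} + \frac{\log{\left(5 \right)}}{2} + C$.

At $a = \frac{3}{2}$ the integrand is identically $0$, so $I(\frac{3}{2}) = 0$. The closed form gives $0$, hence $C = 0$.

Setting $a = \frac{3}{5}$:
$$I = \log{\left(\frac{5}{4} \right)}.$$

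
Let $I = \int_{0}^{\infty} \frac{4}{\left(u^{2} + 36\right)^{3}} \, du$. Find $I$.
$\frac{\pi}{10368}$

Recall the elementary integral
$$J(a) = \int_{0}^{\infty} \frac{4}{a^{2} + u^{2}} \, du = \frac{2 \pi}{a}.$$

Differentiating under the integral sign with respect to $a$,
$$\frac{dJ}{da} = \int_{0}^{\infty} - \frac{8 a}{\left(a^{2} + u^{2}\right)^{2}} \, du = - \frac{2 \pi}{a^{2}},$$
so $\int_{0}^{\infty} \frac{4}{\left(a^{2} + u^{2}\right)^{2}} \, du = \frac{\pi}{a^{3}}$.

Repeating — each differentiation of $1/(u^2+a^2)^j$ produces $-2ja/(u^2+a^2)^{j+1}$ — and dividing through by $-2ja$ at each step yields, after $2$ differentiations in total,
$$\int_{0}^{\infty} \frac{4}{\left(a^{2} + u^{2}\right)^{3}} \, du = \frac{3 \pi}{4 a^{5}}.$$

Setting $a = 6$:
$$I = \frac{\pi}{10368}.$$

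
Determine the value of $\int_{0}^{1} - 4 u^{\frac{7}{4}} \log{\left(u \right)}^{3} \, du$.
$\frac{6144}{14641}$

Begin with the known integral
$$J(a) = \int_{0}^{1} - 4 u^{a} \, du = - \frac{4}{a + 1}.$$

Differentiating under the integral sign brings down a factor of $\ln u$:
$$\frac{dJ}{da} = \int_{0}^{1} - 4 u^{a} \log{\left(u \right)} \, du = \frac{4}{\left(a + 1\right)^{2}}.$$

Repeating $3$ times in total — each differentiation brings down another $\ln u$ — gives
$$\frac{d^{3}J}{da^{3}} = \int_{0}^{1} - 4 u^{a} \log{\left(u \right)}^{3} \, du = \frac{24}{\left(a + 1\right)^{4}},$$
and the integrand here is exactly the target integrand, so $I = \frac{24}{\left(a + 1\right)^{4}}$.

Setting $a = \frac{7}{4}$:
$$I = \frac{6144}{14641}.$$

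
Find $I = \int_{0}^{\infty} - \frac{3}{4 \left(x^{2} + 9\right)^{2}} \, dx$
$- \frac{\pi}{144}$

Recall the elementary integral
$$J(a) = \int_{0}^{\infty} - \frac{3}{4 \left(a^{2} + x^{2}\right)} \, dx = - \frac{3 \pi}{8 a}.$$

Differentiating under the integral sign with respect to $a$,
$$\frac{dJ}{da} = \int_{0}^{\infty} \frac{3 a}{2 \left(a^{2} + x^{2}\right)^{2}} \, dx = \frac{3 \pi}{8 a^{2}},$$
so $\int_{0}^{\infty} - \frac{3}{4 \left(a^{2} + x^{2}\right)^{2}} \, dx = - \frac{3 \pi}{16 a^{3}}$.

Setting $a = 3$:
$$I = - \frac{\pi}{144}.$$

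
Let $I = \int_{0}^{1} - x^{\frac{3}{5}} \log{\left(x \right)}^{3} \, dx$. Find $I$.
$\frac{1875}{2048}$

Consider the simpler parametrised integral
$$J(a) = \int_{0}^{1} - x^{a} \, dx = - \frac{1}{a + 1}.$$

Differentiating under the integral sign brings down a factor of $\ln x$:
$$\frac{dJ}{da} = \int_{0}^{1} - x^{a} \log{\left(x \right)} \, dx = \frac{1}{\left(a + 1\right)^{2}}.$$

Repeating $3$ times in total — each differentiation brings down another $\ln x$ — gives
$$\frac{d^{3}J}{da^{3}} = \int_{0}^{1} - x^{a} \log{\left(x \right)}^{3} \, dx = \frac{6}{\left(a + 1\right)^{4}},$$
and the integrand here is exactly the target integrand, so $I = \frac{6}{\left(a + 1\right)^{4}}$.

Setting $a = \frac{3}{5}$:
$$I = \frac{1875}{2048}.$$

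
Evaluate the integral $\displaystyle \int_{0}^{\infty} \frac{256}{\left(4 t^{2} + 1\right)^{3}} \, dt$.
$24 \pi$

Start from the standard arctangent integral
$$J(a) = \int_{0}^{\infty} \frac{4}{a^{2} + t^{2}} \, dt = \frac{2 \pi}{a}.$$

Differentiating under the integral sign with respect to $a$,
$$\frac{dJ}{da} = \int_{0}^{\infty} - \frac{8 a}{\left(a^{2} + t^{2}\right)^{2}} \, dt = - \frac{2 \pi}{a^{2}},$$
so $\int_{0}^{\infty} \frac{4}{\left(a^{2} + t^{2}\right)^{2}} \, dt = \frac{\pi}{a^{3}}$.

Repeating — each differentiation of $1/(t^2+a^2)^j$ produces $-2ja/(t^2+a^2)^{j+1}$ — and dividing through by $-2ja$ at each step yields, after $2$ differentiations in total,
$$\int_{0}^{\infty} \frac{4}{\left(a^{2} + t^{2}\right)^{3}} \, dt = \frac{3 \pi}{4 a^{5}}.$$

Setting $a = \frac{1}{2}$:
$$I = 24 \pi.$$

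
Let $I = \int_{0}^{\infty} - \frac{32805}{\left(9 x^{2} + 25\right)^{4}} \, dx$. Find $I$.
$- \frac{2187 \pi}{100000}$

Recall the elementary integral
$$J(a) = \int_{0}^{\infty} - \frac{5}{a^{2} + x^{2}} \, dx = - \frac{5 \pi}{2 a}.$$

Differentiating under the integral sign with respect to $a$,
$$\frac{dJ}{da} = \int_{0}^{\infty} \frac{10 a}{\left(a^{2} + x^{2}\right)^{2}} \, dx = \frac{5 \pi}{2 a^{2}},$$
so $\int_{0}^{\infty} - \frac{5}{\left(a^{2} + x^{2}\right)^{2}} \, dx = - \frac{5 \pi}{4 a^{3}}$.

Repeating — each differentiation of $1/(x^2+a^2)^j$ produces $-2ja/(x^2+a^2)^{j+1}$ — and dividing through by $-2ja$ at each step yields, after $3$ differentiations in total,
$$\int_{0}^{\infty} - \frac{5}{\left(a^{2} + x^{2}\right)^{4}} \, dx = - \frac{25 \pi}{32 a^{7}}.$$

Setting $a = \frac{5}{3}$:
$$I = - \frac{2187 \pi}{100000}.$$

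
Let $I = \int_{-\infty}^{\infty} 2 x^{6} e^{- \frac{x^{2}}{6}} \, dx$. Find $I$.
$810 \sqrt{6} \sqrt{\pi}$

Begin with the known integral
$$J(a) = \int_{-\infty}^{\infty} 2 e^{- a x^{2}} \, dx = \frac{2 \sqrt{\pi}}{\sqrt{a}}.$$

Differentiating under the integral sign brings down a factor of $(-x^2)$:
$$\frac{dJ}{da} = \int_{-\infty}^{\infty} - 2 x^{2} e^{- a x^{2}} \, dx = - \frac{\sqrt{\pi}}{a^{\frac{3}{2}}}.$$

Repeating $3$ times in total — each differentiation brings down another $(-x^2)$ — gives
$$\frac{d^{3}J}{da^{3}} = \int_{-\infty}^{\infty} - 2 x^{6} e^{- a x^{2}} \, dx = - \frac{15 \sqrt{\pi}}{4 a^{\frac{7}{2}}},$$
and the integrand here is $(-1)^{3}$ times the target integrand, so $I = (-1)^{3}\,\frac{d^{3}J}{da^{3}} = \frac{15 \sqrt{\pi}}{4 a^{\frac{7}{2}}}$.

Setting $a = \frac{1}{6}$:
$$I = 810 \sqrt{6} \sqrt{\pi}.$$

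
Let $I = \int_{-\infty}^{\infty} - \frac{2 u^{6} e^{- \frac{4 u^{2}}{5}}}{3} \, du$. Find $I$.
$- \frac{625 \sqrt{5} \sqrt{\pi}}{512}$

Consider the simpler parametrised integral
$$J(a) = \int_{-\infty}^{\infty} - \frac{2 e^{- a u^{2}}}{3} \, du = - \frac{2 \sqrt{\pi}}{3 \sqrt{a}}.$$

Differentiating under the integral sign brings down a factor of $(-u^2)$:
$$\frac{dJ}{da} = \int_{-\infty}^{\infty} \frac{2 u^{2} e^{- a u^{2}}}{3} \, du = \frac{\sqrt{\pi}}{3 a^{\frac{3}{2}}}.$$

Repeating $3$ times in total — each differentiation brings down another $(-u^2)$ — gives
$$\frac{d^{3}J}{da^{3}} = \int_{-\infty}^{\infty} \frac{2 u^{6} e^{- a u^{2}}}{3} \, du = \frac{5 \sqrt{\pi}}{4 a^{\frac{7}{2}}},$$
and the integrand here is $(-1)^{3}$ times the target integrand, so $I = (-1)^{3}\,\frac{d^{3}J}{da^{3}} = - \frac{5 \sqrt{\pi}}{4 a^{\frac{7}{2}}}$.

Setting $a = \frac{4}{5}$:
$$I = - \frac{625 \sqrt{5} \sqrt{\pi}}{512}.$$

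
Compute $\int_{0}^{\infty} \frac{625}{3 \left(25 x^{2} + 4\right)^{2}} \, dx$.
$\frac{125 \pi}{96}$

Begin with the known result
$$J(a) = \int_{0}^{\infty} \frac{1}{3 \left(a^{2} + x^{2}\right)} \, dx = \frac{\pi}{6 a}.$$

Differentiating under the integral sign with respect to $a$,
$$\frac{dJ}{da} = \int_{0}^{\infty} - \frac{2 a}{3 \left(a^{2} + x^{2}\right)^{2}} \, dx = - \frac{\pi}{6 a^{2}},$$
so $\int_{0}^{\infty} \frac{1}{3 \left(a^{2} + x^{2}\right)^{2}} \, dx = \frac{\pi}{12 a^{3}}$.

Setting $a = \frac{2}{5}$:
$$I = \frac{125 \pi}{96}.$$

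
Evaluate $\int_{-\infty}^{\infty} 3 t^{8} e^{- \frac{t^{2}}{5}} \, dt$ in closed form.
$\frac{196875 \sqrt{5} \sqrt{\pi}}{16}$

Begin with the known integral
$$J(a) = \int_{-\infty}^{\infty} 3 e^{- a t^{2}} \, dt = \frac{3 \sqrt{\pi}}{\sqrt{a}}.$$

Differentiating under the integral sign brings down a factor of $(-t^2)$:
$$\frac{dJ}{da} = \int_{-\infty}^{\infty} - 3 t^{2} e^{- a t^{2}} \, dt = - \frac{3 \sqrt{\pi}}{2 a^{\frac{3}{2}}}.$$

Repeating $4$ times in total — each differentiation brings down another $(-t^2)$ — gives
$$\frac{d^{4}J}{da^{4}} = \int_{-\infty}^{\infty} 3 t^{8} e^{- a t^{2}} \, dt = \frac{315 \sqrt{\pi}}{16 a^{\frac{9}{2}}},$$
and the integrand here is exactly the target integrand, so $I = \frac{315 \sqrt{\pi}}{16 a^{\frac{9}{2}}}$.

Setting $a = \frac{1}{5}$:
$$I = \frac{196875 \sqrt{5} \sqrt{\pi}}{16}.$$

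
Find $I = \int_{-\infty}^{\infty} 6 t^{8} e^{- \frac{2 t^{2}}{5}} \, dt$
$\frac{196875 \sqrt{10} \sqrt{\pi}}{256}$

Start from the elementary integral
$$J(a) = \int_{-\infty}^{\infty} 6 e^{- a t^{2}} \, dt = \frac{6 \sqrt{\pi}}{\sqrt{a}}.$$

Differentiating under the integral sign brings down a factor of $(-t^2)$:
$$\frac{dJ}{da} = \int_{-\infty}^{\infty} - 6 t^{2} e^{- a t^{2}} \, dt = - \frac{3 \sqrt{\pi}}{a^{\frac{3}{2}}}.$$

Repeating $4$ times in total — each differentiation brings down another $(-t^2)$ — gives
$$\frac{d^{4}J}{da^{4}} = \int_{-\infty}^{\infty} 6 t^{8} e^{- a t^{2}} \, dt = \frac{315 \sqrt{\pi}}{8 a^{\frac{9}{2}}},$$
and the integrand here is exactly the target integrand, so $I = \frac{315 \sqrt{\pi}}{8 a^{\frac{9}{2}}}$.

Setting $a = \frac{2}{5}$:
$$I = \frac{196875 \sqrt{10} \sqrt{\pi}}{256}.$$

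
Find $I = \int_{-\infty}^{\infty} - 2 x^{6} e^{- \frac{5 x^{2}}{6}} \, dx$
$- \frac{162 \sqrt{30} \sqrt{\pi}}{125}$

Consider the simpler parametrised integral
$$J(a) = \int_{-\infty}^{\infty} - 2 e^{- a x^{2}} \, dx = - \frac{2 \sqrt{\pi}}{\sqrt{a}}.$$

Differentiating under the integral sign brings down a factor of $(-x^2)$:
$$\frac{dJ}{da} = \int_{-\infty}^{\infty} 2 x^{2} e^{- a x^{2}} \, dx = \frac{\sqrt{\pi}}{a^{\frac{3}{2}}}.$$

Repeating $3$ times in total — each differentiation brings down another $(-x^2)$ — gives
$$\frac{d^{3}J}{da^{3}} = \int_{-\infty}^{\infty} 2 x^{6} e^{- a x^{2}} \, dx = \frac{15 \sqrt{\pi}}{4 a^{\frac{7}{2}}},$$
and the integrand here is $(-1)^{3}$ times the target integrand, so $I = (-1)^{3}\,\frac{d^{3}J}{da^{3}} = - \frac{15 \sqrt{\pi}}{4 a^{\frac{7}{2}}}$.

Setting $a = \frac{5}{6}$:
$$I = - \frac{162 \sqrt{30} \sqrt{\pi}}{125}.$$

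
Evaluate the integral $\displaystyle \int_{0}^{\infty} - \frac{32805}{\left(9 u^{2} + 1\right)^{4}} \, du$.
$- \frac{54675 \pi}{32}$

Start from the standard arctangent integral
$$J(a) = \int_{0}^{\infty} - \frac{5}{a^{2} + u^{2}} \, du = - \frac{5 \pi}{2 a}.$$

Differentiating under the integral sign with respect to $a$,
$$\frac{dJ}{da} = \int_{0}^{\infty} \frac{10 a}{\left(a^{2} + u^{2}\right)^{2}} \, du = \frac{5 \pi}{2 a^{2}},$$
so $\int_{0}^{\infty} - \frac{5}{\left(a^{2} + u^{2}\right)^{2}} \, du = - \frac{5 \pi}{4 a^{3}}$.

Repeating — each differentiation of $1/(u^2+a^2)^j$ produces $-2ja/(u^2+a^2)^{j+1}$ — and dividing through by $-2ja$ at each step yields, after $3$ differentiations in total,
$$\int_{0}^{\infty} - \frac{5}{\left(a^{2} + u^{2}\right)^{4}} \, du = - \frac{25 \pi}{32 a^{7}}.$$

Setting $a = \frac{1}{3}$:
$$I = - \frac{54675 \pi}{32}.$$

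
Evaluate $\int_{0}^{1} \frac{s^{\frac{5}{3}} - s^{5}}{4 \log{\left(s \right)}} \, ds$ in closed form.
$- \frac{\log{\left(6 \right)}}{2} + \log{\left(2 \right)}$

Replace the exponent $5$ by a parameter $a$: let $I(a) = \int_{0}^{1} \frac{s^{\frac{5}{3}} - s^{a}}{4 \log{\left(s \right)}} \, ds$.

Since $\dfrac{\partial}{\partial a}\,s^{a} = s^{a} \ln s$, the $\ln s$ in the denominator cancels and
$$\frac{dI}{da} = \int_{0}^{1} - \frac{1}{4} s^{a} \, ds = - \frac{1}{4} \left[\frac{s^{a+1}}{a+1}\right]_0^1 = - \frac{1}{4 a + 4}.$$

Integrating with respect to $a$ gives $I(a) = - \frac{\log{\left(a + 1 \right)}}{4} - \frac{\log{\left(6 \right)}}{4} + \log{\left(2 \right)} + C$.

At $a = \frac{5}{3}$ the integrand is identically $0$, so $I(\frac{5}{3}) = 0$. The closed form gives $0$, hence $C = 0$.

Setting $a = 5$:
$$I = - \frac{\log{\left(6 \right)}}{2} + \log{\left(2 \right)}.$$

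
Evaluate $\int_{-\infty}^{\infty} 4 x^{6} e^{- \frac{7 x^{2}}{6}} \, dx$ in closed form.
$\frac{1620 \sqrt{42} \sqrt{\pi}}{2401}$

Begin with the known integral
$$J(a) = \int_{-\infty}^{\infty} 4 e^{- a x^{2}} \, dx = \frac{4 \sqrt{\pi}}{\sqrt{a}}.$$

Differentiating under the integral sign brings down a factor of $(-x^2)$:
$$\frac{dJ}{da} = \int_{-\infty}^{\infty} - 4 x^{2} e^{- a x^{2}} \, dx = - \frac{2 \sqrt{\pi}}{a^{\frac{3}{2}}}.$$

Repeating $3$ times in total — each differentiation brings down another $(-x^2)$ — gives
$$\frac{d^{3}J}{da^{3}} = \int_{-\infty}^{\infty} - 4 x^{6} e^{- a x^{2}} \, dx = - \frac{15 \sqrt{\pi}}{2 a^{\frac{7}{2}}},$$
and the integrand here is $(-1)^{3}$ times the target integrand, so $I = (-1)^{3}\,\frac{d^{3}J}{da^{3}} = \frac{15 \sqrt{\pi}}{2 a^{\frac{7}{2}}}$.

Setting $a = \frac{7}{6}$:
$$I = \frac{1620 \sqrt{42} \sqrt{\pi}}{2401}.$$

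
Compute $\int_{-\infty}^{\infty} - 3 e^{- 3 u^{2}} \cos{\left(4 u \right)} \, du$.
$- \frac{\sqrt{3} \sqrt{\pi}}{e^{\frac{4}{3}}}$

Define $I(b) = \int_{-\infty}^{\infty} - 3 e^{- 3 u^{2}} \cos{\left(b u \right)} \, du$.

Differentiating under the integral sign,
$$I'(b) = \int_{-\infty}^{\infty} 3 u e^{- 3 u^{2}} \sin{\left(b u \right)} \, du.$$

Integrate $\int_{-\infty}^{\infty} u \sin(b u)\, e^{- 3 u^{2}}\, du$ by parts with $w = \sin(b u)$ and $dv = u\, e^{- 3 u^{2}}\, du$, giving $v = - \frac{e^{- 3 u^{2}}}{6}$. The boundary term vanishes and
$$\int_{-\infty}^{\infty} u \sin(b u)\, e^{- 3 u^{2}}\, du = \frac{b}{6} \int_{-\infty}^{\infty} \cos(b u)\, e^{- 3 u^{2}}\, du,$$
so $I'(b) = - \frac{b}{6}\, I(b)$.

This is a separable first-order ODE; solving with the initial condition $I(0) = \int_{-\infty}^{\infty} - 3 e^{- 3 u^{2}}\,du = - \sqrt{3} \sqrt{\pi}$ gives
$$I(b) = - \sqrt{3} \sqrt{\pi} e^{- \frac{b^{2}}{12}}.$$

Setting $b = 4$:
$$I = - \frac{\sqrt{3} \sqrt{\pi}}{e^{\frac{4}{3}}}.$$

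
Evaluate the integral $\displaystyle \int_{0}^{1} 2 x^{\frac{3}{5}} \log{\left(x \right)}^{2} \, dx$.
$\frac{125}{128}$

Consider the simpler parametrised integral
$$J(a) = \int_{0}^{1} 2 x^{a} \, dx = \frac{2}{a + 1}.$$

Differentiating under the integral sign brings down a factor of $\ln x$:
$$\frac{dJ}{da} = \int_{0}^{1} 2 x^{a} \log{\left(x \right)} \, dx = - \frac{2}{\left(a + 1\right)^{2}}.$$

Repeating twice in total — each differentiation brings down another $\ln x$ — gives
$$\frac{d^{2}J}{da^{2}} = \int_{0}^{1} 2 x^{a} \log{\left(x \right)}^{2} \, dx = \frac{4}{\left(a + 1\right)^{3}},$$
and the integrand here is exactly the target integrand, so $I = \frac{4}{\left(a + 1\right)^{3}}$.

Setting $a = \frac{3}{5}$:
$$I = \frac{125}{128}.$$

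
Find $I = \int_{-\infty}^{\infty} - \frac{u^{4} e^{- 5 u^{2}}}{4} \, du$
$- \frac{3 \sqrt{5} \sqrt{\pi}}{2000}$

Consider the simpler parametrised integral
$$J(a) = \int_{-\infty}^{\infty} - \frac{e^{- a u^{2}}}{4} \, du = - \frac{\sqrt{\pi}}{4 \sqrt{a}}.$$

Differentiating under the integral sign brings down a factor of $(-u^2)$:
$$\frac{dJ}{da} = \int_{-\infty}^{\infty} \frac{u^{2} e^{- a u^{2}}}{4} \, du = \frac{\sqrt{\pi}}{8 a^{\frac{3}{2}}}.$$

Repeating twice in total — each differentiation brings down another $(-u^2)$ — gives
$$\frac{d^{2}J}{da^{2}} = \int_{-\infty}^{\infty} - \frac{u^{4} e^{- a u^{2}}}{4} \, du = - \frac{3 \sqrt{\pi}}{16 a^{\frac{5}{2}}},$$
and the integrand here is exactly the target integrand, so $I = - \frac{3 \sqrt{\pi}}{16 a^{\frac{5}{2}}}$.

Setting $a = 5$:
$$I = - \frac{3 \sqrt{5} \sqrt{\pi}}{2000}.$$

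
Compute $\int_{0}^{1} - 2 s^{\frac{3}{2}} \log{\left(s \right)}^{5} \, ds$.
$\frac{3072}{3125}$

Start from the elementary integral
$$J(a) = \int_{0}^{1} - 2 s^{a} \, ds = - \frac{2}{a + 1}.$$

Differentiating under the integral sign brings down a factor of $\ln s$:
$$\frac{dJ}{da} = \int_{0}^{1} - 2 s^{a} \log{\left(s \right)} \, ds = \frac{2}{\left(a + 1\right)^{2}}.$$

Repeating $5$ times in total — each differentiation brings down another $\ln s$ — gives
$$\frac{d^{5}J}{da^{5}} = \int_{0}^{1} - 2 s^{a} \log{\left(s \right)}^{5} \, ds = \frac{240}{\left(a + 1\right)^{6}},$$
and the integrand here is exactly the target integrand, so $I = \frac{240}{\left(a + 1\right)^{6}}$.

Setting $a = \frac{3}{2}$:
$$I = \frac{3072}{3125}.$$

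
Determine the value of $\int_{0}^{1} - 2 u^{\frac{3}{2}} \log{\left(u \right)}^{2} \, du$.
$- \frac{32}{125}$

Start from the elementary integral
$$J(a) = \int_{0}^{1} - 2 u^{a} \, du = - \frac{2}{a + 1}.$$

Differentiating under the integral sign brings down a factor of $\ln u$:
$$\frac{dJ}{da} = \int_{0}^{1} - 2 u^{a} \log{\left(u \right)} \, du = \frac{2}{\left(a + 1\right)^{2}}.$$

Repeating twice in total — each differentiation brings down another $\ln u$ — gives
$$\frac{d^{2}J}{da^{2}} = \int_{0}^{1} - 2 u^{a} \log{\left(u \right)}^{2} \, du = - \frac{4}{\left(a + 1\right)^{3}},$$
and the integrand here is exactly the target integrand, so $I = - \frac{4}{\left(a + 1\right)^{3}}$.

Setting $a = \frac{3}{2}$:
$$I = - \frac{32}{125}.$$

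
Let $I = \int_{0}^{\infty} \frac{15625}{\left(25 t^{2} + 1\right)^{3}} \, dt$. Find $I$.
$\frac{9375 \pi}{16}$

Start from the standard arctangent integral
$$J(a) = \int_{0}^{\infty} \frac{1}{a^{2} + t^{2}} \, dt = \frac{\pi}{2 a}.$$

Differentiating under the integral sign with respect to $a$,
$$\frac{dJ}{da} = \int_{0}^{\infty} - \frac{2 a}{\left(a^{2} + t^{2}\right)^{2}} \, dt = - \frac{\pi}{2 a^{2}},$$
so $\int_{0}^{\infty} \frac{1}{\left(a^{2} + t^{2}\right)^{2}} \, dt = \frac{\pi}{4 a^{3}}$.

Repeating — each differentiation of $1/(t^2+a^2)^j$ produces $-2ja/(t^2+a^2)^{j+1}$ — and dividing through by $-2ja$ at each step yields, after $2$ differentiations in total,
$$\int_{0}^{\infty} \frac{1}{\left(a^{2} + t^{2}\right)^{3}} \, dt = \frac{3 \pi}{16 a^{5}}.$$

Setting $a = \frac{1}{5}$:
$$I = \frac{9375 \pi}{16}.$$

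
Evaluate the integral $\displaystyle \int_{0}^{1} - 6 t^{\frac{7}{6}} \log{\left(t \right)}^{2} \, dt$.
$- \frac{2592}{2197}$

Consider the simpler parametrised integral
$$J(a) = \int_{0}^{1} - 6 t^{a} \, dt = - \frac{6}{a + 1}.$$

Differentiating under the integral sign brings down a factor of $\ln t$:
$$\frac{dJ}{da} = \int_{0}^{1} - 6 t^{a} \log{\left(t \right)} \, dt = \frac{6}{\left(a + 1\right)^{2}}.$$

Repeating twice in total — each differentiation brings down another $\ln t$ — gives
$$\frac{d^{2}J}{da^{2}} = \int_{0}^{1} - 6 t^{a} \log{\left(t \right)}^{2} \, dt = - \frac{12}{\left(a + 1\right)^{3}},$$
and the integrand here is exactly the target integrand, so $I = - \frac{12}{\left(a + 1\right)^{3}}$.

Setting $a = \frac{7}{6}$:
$$I = - \frac{2592}{2197}.$$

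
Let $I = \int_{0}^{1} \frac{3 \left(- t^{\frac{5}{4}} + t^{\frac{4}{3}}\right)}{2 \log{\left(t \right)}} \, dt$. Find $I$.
$- \log{\left(\frac{81 \sqrt{21}}{392} \right)}$

Introduce a parameter $a$ in the exponent: let $I(a) = \int_{0}^{1} \frac{3 \left(t^{\frac{4}{3}} - t^{a}\right)}{2 \log{\left(t \right)}} \, dt$.

Since $\dfrac{\partial}{\partial a}\,t^{a} = t^{a} \ln t$, the $\ln t$ in the denominator cancels and
$$\frac{dI}{da} = \int_{0}^{1} - \frac{3}{2} t^{a} \, dt = - \frac{3}{2} \left[\frac{t^{a+1}}{a+1}\right]_0^1 = - \frac{3}{2 a + 2}.$$

Integrating with respect to $a$ gives $I(a) = - \log{\left(\frac{3 \sqrt{21} \left(a + 1\right)^{\frac{3}{2}}}{49} \right)} + C$.

At $a = \frac{4}{3}$ the integrand is identically $0$, so $I(\frac{4}{3}) = 0$. The closed form gives $0$, hence $C = 0$.

Setting $a = \frac{5}{4}$:
$$I = - \log{\left(\frac{81 \sqrt{21}}{392} \right)}.$$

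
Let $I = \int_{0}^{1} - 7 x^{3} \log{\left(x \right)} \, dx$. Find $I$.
$\frac{7}{16}$

Consider the simpler parametrised integral
$$J(a) = \int_{0}^{1} - 7 x^{a} \, dx = - \frac{7}{a + 1}.$$

Differentiating under the integral sign brings down a factor of $\ln x$:
$$\frac{dJ}{da} = \int_{0}^{1} - 7 x^{a} \log{\left(x \right)} \, dx = \frac{7}{\left(a + 1\right)^{2}}.$$

The integral on the left is $I$, so $I = \frac{7}{\left(a + 1\right)^{2}}$.

Setting $a = 3$:
$$I = \frac{7}{16}.$$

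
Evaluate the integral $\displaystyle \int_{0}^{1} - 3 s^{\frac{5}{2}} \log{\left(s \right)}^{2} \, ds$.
$- \frac{48}{343}$

Begin with the known integral
$$J(a) = \int_{0}^{1} - 3 s^{a} \, ds = - \frac{3}{a + 1}.$$

Differentiating under the integral sign brings down a factor of $\ln s$:
$$\frac{dJ}{da} = \int_{0}^{1} - 3 s^{a} \log{\left(s \right)} \, ds = \frac{3}{\left(a + 1\right)^{2}}.$$

Repeating twice in total — each differentiation brings down another $\ln s$ — gives
$$\frac{d^{2}J}{da^{2}} = \int_{0}^{1} - 3 s^{a} \log{\left(s \right)}^{2} \, ds = - \frac{6}{\left(a + 1\right)^{3}},$$
and the integrand here is exactly the target integrand, so $I = - \frac{6}{\left(a + 1\right)^{3}}$.

Setting $a = \frac{5}{2}$:
$$I = - \frac{48}{343}.$$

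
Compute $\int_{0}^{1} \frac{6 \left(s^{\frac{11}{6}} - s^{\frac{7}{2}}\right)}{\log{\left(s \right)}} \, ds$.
$- \log{\left(\frac{387420489}{24137569} \right)}$

Consider the one-parameter family: let $I(a) = \int_{0}^{1} \frac{6 \left(s^{\frac{11}{6}} - s^{a}\right)}{\log{\left(s \right)}} \, ds$.

Since $\dfrac{\partial}{\partial a}\,s^{a} = s^{a} \ln s$, the $\ln s$ in the denominator cancels and
$$\frac{dI}{da} = \int_{0}^{1} -6 s^{a} \, ds = -6 \left[\frac{s^{a+1}}{a+1}\right]_0^1 = - \frac{6}{a + 1}.$$

Integrating with respect to $a$ gives $I(a) = - \log{\left(\frac{46656 \left(a + 1\right)^{6}}{24137569} \right)} + C$.

At $a = \frac{11}{6}$ the integrand is identically $0$, so $I(\frac{11}{6}) = 0$. The closed form gives $0$, hence $C = 0$.

Setting $a = \frac{7}{2}$:
$$I = - \log{\left(\frac{387420489}{24137569} \right)}.$$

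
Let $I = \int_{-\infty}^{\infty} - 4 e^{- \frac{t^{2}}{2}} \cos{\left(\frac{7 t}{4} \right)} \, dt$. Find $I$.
$- \frac{4 \sqrt{2} \sqrt{\pi}}{e^{\frac{49}{32}}}$

Let $b$ denote the cosine frequency and define $I(b) = \int_{-\infty}^{\infty} - 4 e^{- \frac{t^{2}}{2}} \cos{\left(b t \right)} \, dt$.

Differentiating under the integral sign,
$$I'(b) = \int_{-\infty}^{\infty} 4 t e^{- \frac{t^{2}}{2}} \sin{\left(b t \right)} \, dt.$$

Integrate $\int_{-\infty}^{\infty} t \sin(b t)\, e^{- \frac{t^{2}}{2}}\, dt$ by parts with $u = \sin(b t)$ and $dv = t\, e^{- \frac{t^{2}}{2}}\, dt$, giving $v = - e^{- \frac{t^{2}}{2}}$. The boundary term vanishes and
$$\int_{-\infty}^{\infty} t \sin(b t)\, e^{- \frac{t^{2}}{2}}\, dt = b \int_{-\infty}^{\infty} \cos(b t)\, e^{- \frac{t^{2}}{2}}\, dt,$$
so $I'(b) = - b\, I(b)$.

This is a separable first-order ODE; solving with the initial condition $I(0) = \int_{-\infty}^{\infty} - 4 e^{- \frac{t^{2}}{2}}\,dt = - 4 \sqrt{2} \sqrt{\pi}$ gives
$$I(b) = - 4 \sqrt{2} \sqrt{\pi} e^{- \frac{b^{2}}{2}}.$$

Setting $b = \frac{7}{4}$:
$$I = - \frac{4 \sqrt{2} \sqrt{\pi}}{e^{\frac{49}{32}}}.$$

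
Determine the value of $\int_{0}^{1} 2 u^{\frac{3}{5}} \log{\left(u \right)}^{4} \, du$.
$\frac{9375}{2048}$

Begin with the known integral
$$J(a) = \int_{0}^{1} 2 u^{a} \, du = \frac{2}{a + 1}.$$

Differentiating under the integral sign brings down a factor of $\ln u$:
$$\frac{dJ}{da} = \int_{0}^{1} 2 u^{a} \log{\left(u \right)} \, du = - \frac{2}{\left(a + 1\right)^{2}}.$$

Repeating $4$ times in total — each differentiation brings down another $\ln u$ — gives
$$\frac{d^{4}J}{da^{4}} = \int_{0}^{1} 2 u^{a} \log{\left(u \right)}^{4} \, du = \frac{48}{\left(a + 1\right)^{5}},$$
and the integrand here is exactly the target integrand, so $I = \frac{48}{\left(a + 1\right)^{5}}$.

Setting $a = \frac{3}{5}$:
$$I = \frac{9375}{2048}.$$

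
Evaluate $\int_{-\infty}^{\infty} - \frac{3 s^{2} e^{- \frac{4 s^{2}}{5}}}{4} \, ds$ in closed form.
$- \frac{15 \sqrt{5} \sqrt{\pi}}{64}$

Consider the simpler parametrised integral
$$J(a) = \int_{-\infty}^{\infty} - \frac{3 e^{- a s^{2}}}{4} \, ds = - \frac{3 \sqrt{\pi}}{4 \sqrt{a}}.$$

Differentiating under the integral sign brings down a factor of $(-s^2)$:
$$\frac{dJ}{da} = \int_{-\infty}^{\infty} \frac{3 s^{2} e^{- a s^{2}}}{4} \, ds = \frac{3 \sqrt{\pi}}{8 a^{\frac{3}{2}}}.$$

The integral on the left is $-I$, so $I = - \frac{3 \sqrt{\pi}}{8 a^{\frac{3}{2}}}$.

Setting $a = \frac{4}{5}$:
$$I = - \frac{15 \sqrt{5} \sqrt{\pi}}{64}.$$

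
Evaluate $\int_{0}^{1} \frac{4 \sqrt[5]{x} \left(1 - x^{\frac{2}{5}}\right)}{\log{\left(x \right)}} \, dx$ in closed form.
$\log{\left(\frac{81}{256} \right)}$

Replace the exponent $\frac{1}{5}$ by a parameter $a$: let $I(a) = \int_{0}^{1} \frac{4 \left(- x^{\frac{3}{5}} + x^{a}\right)}{\log{\left(x \right)}} \, dx$.

Since $\dfrac{\partial}{\partial a}\,x^{a} = x^{a} \ln x$, the $\ln x$ in the denominator cancels and
$$\frac{dI}{da} = \int_{0}^{1} 4 x^{a} \, dx = 4 \left[\frac{x^{a+1}}{a+1}\right]_0^1 = \frac{4}{a + 1}.$$

Integrating with respect to $a$ gives $I(a) = \log{\left(\frac{625 \left(a + 1\right)^{4}}{4096} \right)} + C$.

At $a = \frac{3}{5}$ the integrand is identically $0$, so $I(\frac{3}{5}) = 0$. The closed form gives $0$, hence $C = 0$.

Setting $a = \frac{1}{5}$:
$$I = \log{\left(\frac{81}{256} \right)}.$$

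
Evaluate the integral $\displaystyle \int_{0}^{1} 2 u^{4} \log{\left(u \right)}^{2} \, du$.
$\frac{4}{125}$

Begin with the known integral
$$J(a) = \int_{0}^{1} 2 u^{a} \, du = \frac{2}{a + 1}.$$

Differentiating under the integral sign brings down a factor of $\ln u$:
$$\frac{dJ}{da} = \int_{0}^{1} 2 u^{a} \log{\left(u \right)} \, du = - \frac{2}{\left(a + 1\right)^{2}}.$$

Repeating twice in total — each differentiation brings down another $\ln u$ — gives
$$\frac{d^{2}J}{da^{2}} = \int_{0}^{1} 2 u^{a} \log{\left(u \right)}^{2} \, du = \frac{4}{\left(a + 1\right)^{3}},$$
and the integrand here is exactly the target integrand, so $I = \frac{4}{\left(a + 1\right)^{3}}$.

Setting $a = 4$:
$$I = \frac{4}{125}.$$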